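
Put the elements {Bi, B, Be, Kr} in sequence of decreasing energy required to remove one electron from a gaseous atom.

Kr > Be > B > Bi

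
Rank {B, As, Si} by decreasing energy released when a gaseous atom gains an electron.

Si > As > B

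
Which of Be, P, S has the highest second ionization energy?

S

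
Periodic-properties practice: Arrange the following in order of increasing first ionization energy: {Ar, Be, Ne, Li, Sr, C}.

Li < Sr < Be < C < Ar < Ne

Li is in period 2, group 1; Be is in period 2, group 2; C is in period 2, group 14; Ne is in period 2, group 18; Ar is in period 3, group 18; Sr is in period 5, group 2.
IE₁ increases left→right with effective nuclear charge and decreases top→bottom as the valence shell moves farther out.
These span different periods and groups, so the two trends combine.
Sr > Li: the two effects oppose for this pair; the across-period effect wins (550 vs 520 kJ/mol).
Be > Sr: they share group 2; the group trend gives Be the larger value.
C > Be: both are in period 2; the period trend gives C the larger value.
Ar > C: the two effects oppose for this pair; the across-period effect wins (1521 vs 1086 kJ/mol).
Ne > Ar: Ne sits above Ar in group 18, so the down-group effect alone puts Ne higher.
Approximate values (kJ/mol): Li 520, Be 900, C 1086, Ne 2081, Ar 1521, Sr 550.
So from lowest to highest: Li < Sr < Be < C < Ar < Ne.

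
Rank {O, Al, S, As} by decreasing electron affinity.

O is in period 2, group 16; Al is in period 3, group 13; S is in period 3, group 16; As is in period 4, group 15.
EA tends to increase across a period and decrease down a group, though the pattern is less regular than for IE or radius.
These span different periods and groups, so the two trends combine.
As > Al: period and group pull opposite ways; the across-period shift dominates (78 vs 42 kJ/mol).
O > As: both effects reinforce here, so O is clearly the higher of the two.
S > O: this pair runs against the simple trend — see the exception note.
Note the exception: S has a higher electron affinity than O, contrary to the simple trend — the compact 2p subshell of O repels the added electron more than S's larger 3p does.
Approximate values (kJ/mol): O 141, Al 42, S 200, As 78.
So from highest to lowest: S > O > As > Al.

S, O, As, Al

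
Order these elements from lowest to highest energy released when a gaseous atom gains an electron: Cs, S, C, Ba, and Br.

Ba < Cs < C < S < Br

C is in period 2, group 14; S is in period 3, group 16; Br is in period 4, group 17; Cs is in period 6, group 1; Ba is in period 6, group 2.
Adding an electron releases more energy for atoms nearer the top right (short of the noble gases).
These span different periods and groups, so the two trends combine.
Cs > Ba: this pair runs against the simple trend — see the exception note.
C > Cs: both effects reinforce here, so C is clearly the higher of the two.
S > C: period and group pull opposite ways; the across-period shift dominates (200 vs 122 kJ/mol).
Br > S: period and group pull opposite ways; the across-period shift dominates (325 vs 200 kJ/mol).
Note the exception: Cs has a higher electron affinity than Ba, contrary to the simple trend — adding an electron to Ba (ns²) has to open a new, higher-energy np subshell, which is unfavourable.
Tabulated electron affinity (kJ/mol): C 122, S 200, Br 325, Cs 46, Ba 14.
So from lowest to highest: Ba < Cs < C < S < Br.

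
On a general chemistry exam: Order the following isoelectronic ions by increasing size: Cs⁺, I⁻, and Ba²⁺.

Ba²⁺ < Cs⁺ < I⁻

All of these have 54 electrons, so size is governed by nuclear charge alone: the more protons, the stronger the pull on the same electron cloud, and the smaller the ion.
Nuclear charges: Ba²⁺ (Z=56), Cs⁺ (Z=55), I⁻ (Z=53).
Smallest to largest: Ba²⁺ < Cs⁺ < I⁻.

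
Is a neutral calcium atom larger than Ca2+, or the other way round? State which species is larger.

Ca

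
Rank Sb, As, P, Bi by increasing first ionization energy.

Bi < Sb < As < P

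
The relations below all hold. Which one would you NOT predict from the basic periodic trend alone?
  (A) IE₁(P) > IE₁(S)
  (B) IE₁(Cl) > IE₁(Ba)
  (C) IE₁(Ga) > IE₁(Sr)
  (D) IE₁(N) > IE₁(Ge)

The general trend: first ionisation energy increases across a period and decreases down a group.
(A) P (period 3, group 15) vs S (period 3, group 16): the stated order contradicts the simple trend.
(B) Cl (period 3, group 17) vs Ba (period 6, group 2): the stated order agrees with the simple trend.
(C) Ga (period 4, group 13) vs Sr (period 5, group 2): the stated order agrees with the simple trend.
(D) N (period 2, group 15) vs Ge (period 4, group 14): the stated order agrees with the simple trend.
The exception is (A): S (3p⁴) ionizes more easily than half-filled P (3p³) because the paired 3p electron in S is pushed out by e⁻–e⁻ repulsion.

(A)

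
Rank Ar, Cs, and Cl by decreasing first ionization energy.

IE₁ increases left→right with effective nuclear charge and decreases top→bottom as the valence shell moves farther out.
Neither a single period nor a single group — weigh both effects.
Cl > Cs: relative to Cs, both the across-period and down-group shifts push Cl's first ionization energy up.
Ar > Cl: both are in period 3; the period trend gives Ar the larger value.
For reference (kJ/mol): Cl 1251, Ar 1521, Cs 376.
So from highest to lowest: Ar > Cl > Cs.

Ar, Cl, Cs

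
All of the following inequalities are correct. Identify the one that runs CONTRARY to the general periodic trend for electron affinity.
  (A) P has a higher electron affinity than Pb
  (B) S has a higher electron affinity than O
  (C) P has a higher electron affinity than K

The general trend: electron affinity increases across a period and decreases down a group.
(A) P (period 3, group 15) vs Pb (period 6, group 14): the stated order agrees with the simple trend.
(B) S (period 3, group 16) vs O (period 2, group 16): the stated order contradicts the simple trend.
(C) P (period 3, group 15) vs K (period 4, group 1): the stated order agrees with the simple trend.
The exception is (B): the compact 2p subshell of O repels the added electron more than S's larger 3p does.

(B)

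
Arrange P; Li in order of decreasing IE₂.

Li > P

Consider each +1 ion: P⁺ still has 4 valence electrons; Li⁺ is the bare [He] core.
Breaking into a closed-shell core is much more expensive than removing a leftover valence electron — Li has the largest IE_2 here.
Tabulated IE_2 (kJ/mol): P 1907, Li 7298.
So the second ionization energies run P < Li.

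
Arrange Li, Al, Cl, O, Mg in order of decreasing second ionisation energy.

Consider each +1 ion: Li⁺ is the bare [He] core; Al⁺ still has 2 valence electrons; Cl⁺ still has 6 valence electrons; O⁺ still has 5 valence electrons; Mg⁺ still has 1 valence electron.
Pulling an electron out of a noble-gas core costs far more than removing a remaining valence electron, so Li sits at the high end of IE_2.
Valence configurations: Al⁺ [Ne]3s², Cl⁺ [Ne]3s²3p⁴, O⁺ [He]2s²2p³, Mg⁺ [Ne]3s¹.
Tabulated IE_2 (kJ/mol): Li 7298, Al 1817, Cl 2298, O 3388, Mg 1451.
Overall IE_2 order: Mg < Al < Cl < O < Li.

Li > O > Cl > Al > Mg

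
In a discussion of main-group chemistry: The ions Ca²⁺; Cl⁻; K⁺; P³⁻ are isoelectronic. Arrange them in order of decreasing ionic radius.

P³⁻ > Cl⁻ > K⁺ > Ca²⁺

All of these have 18 electrons, so size is governed by nuclear charge alone: the more protons, the stronger the pull on the same electron cloud, and the smaller the ion.
Nuclear charges: Ca²⁺ (Z=20), K⁺ (Z=19), Cl⁻ (Z=17), P³⁻ (Z=15).
Largest to smallest: P³⁻ > Cl⁻ > K⁺ > Ca²⁺.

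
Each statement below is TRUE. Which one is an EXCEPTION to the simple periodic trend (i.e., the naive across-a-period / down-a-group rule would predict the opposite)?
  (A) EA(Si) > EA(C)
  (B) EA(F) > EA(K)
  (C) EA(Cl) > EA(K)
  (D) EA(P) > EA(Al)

(A)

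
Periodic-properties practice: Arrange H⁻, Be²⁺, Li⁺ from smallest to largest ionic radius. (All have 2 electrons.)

Be²⁺ < Li⁺ < H⁻

All of these have 2 electrons, so size is governed by nuclear charge alone: the more protons, the stronger the pull on the same electron cloud, and the smaller the ion.
Nuclear charges: Be²⁺ (Z=4), Li⁺ (Z=3), H⁻ (Z=1).
Smallest to largest: Be²⁺ < Li⁺ < H⁻.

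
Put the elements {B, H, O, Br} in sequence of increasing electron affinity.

B < H < O < Br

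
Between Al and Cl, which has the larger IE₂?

Cl

Consider each +1 ion: Al⁺ still has 2 valence electrons; Cl⁺ still has 6 valence electrons.
All are still removing valence electrons, so compare the +1 ions as you would atoms: IE_2 generally rises across a period (higher Z_eff) and falls down a group (larger shell), subject to the usual subshell exceptions.
Valence configurations: Al⁺ [Ne]3s², Cl⁺ [Ne]3s²3p⁴.
Tabulated IE_2 (kJ/mol): Al 1817, Cl 2298.
Overall IE_2 order: Al < Cl.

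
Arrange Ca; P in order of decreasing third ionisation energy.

Ca > P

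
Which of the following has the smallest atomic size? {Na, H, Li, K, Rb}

H

H is in period 1, group 1; Li is in period 2, group 1; Na is in period 3, group 1; K is in period 4, group 1; Rb is in period 5, group 1.
Atomic radius shrinks across a period as nuclear charge pulls the same shell inward, and grows down a group as new shells are added.
All are in group 1, so atomic radius increases down the group.
The smallest atomic size among these belongs to H.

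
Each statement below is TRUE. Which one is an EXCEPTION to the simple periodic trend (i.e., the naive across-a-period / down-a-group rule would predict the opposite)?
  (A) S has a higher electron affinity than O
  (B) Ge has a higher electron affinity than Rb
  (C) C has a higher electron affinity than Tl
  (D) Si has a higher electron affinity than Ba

(A)

The general trend: electron affinity increases across a period and decreases down a group.
(A) S (period 3, group 16) vs O (period 2, group 16): the stated order contradicts the simple trend.
(B) Ge (period 4, group 14) vs Rb (period 5, group 1): the stated order agrees with the simple trend.
(C) C (period 2, group 14) vs Tl (period 6, group 13): the stated order agrees with the simple trend.
(D) Si (period 3, group 14) vs Ba (period 6, group 2): the stated order agrees with the simple trend.
The exception is (A): the compact 2p subshell of O repels the added electron more than S's larger 3p does.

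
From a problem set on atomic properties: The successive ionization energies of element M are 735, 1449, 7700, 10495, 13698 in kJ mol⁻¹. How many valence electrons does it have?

2

Look for the largest jump between consecutive ionization energies: IE3/IE2 ≈ 5.3, far larger than any earlier ratio.
That jump marks the point where a core electron is being removed. So the atom has 2 valence electrons.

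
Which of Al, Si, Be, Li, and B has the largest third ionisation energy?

Be

IE_3 is the cost of taking one more electron from the +2 cation: Al²⁺ still has 1 valence electron; Si²⁺ still has 2 valence electrons; Be²⁺ is the bare [He] core; Li²⁺ is already 1 electron into the core; B²⁺ still has 1 valence electron.
Breaking into a closed-shell core is much more expensive than removing a leftover valence electron — Li and Be have the largest IE_3 here.
Valence configurations: Al²⁺ [Ne]3s¹, Si²⁺ [Ne]3s², B²⁺ [He]2s¹.
The numbers (kJ/mol): Al 2745, Si 3232, Be 14849, Li 11815, B 3660.
So the third ionization energies run Al < Si < B < Li < Be.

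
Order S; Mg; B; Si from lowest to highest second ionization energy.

Mg < Si < S < B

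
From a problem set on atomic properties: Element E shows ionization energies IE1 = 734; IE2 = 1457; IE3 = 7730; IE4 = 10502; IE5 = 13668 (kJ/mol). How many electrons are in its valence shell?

Look for the largest jump between consecutive ionization energies: IE3/IE2 ≈ 5.3, far larger than any earlier ratio.
That jump marks the point where a core electron is being removed. So the atom has 2 valence electrons.

2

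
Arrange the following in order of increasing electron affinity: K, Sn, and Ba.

Ba, K, Sn

Electron affinity generally becomes more exothermic across a period toward the halogens and less exothermic down a group.
Neither a single period nor a single group — weigh both effects.
K > Ba: the two effects oppose for this pair; the down-group effect wins (48 vs 14 kJ/mol).
Sn > K: period and group pull opposite ways; the across-period shift dominates (107 vs 48 kJ/mol).
For reference (kJ/mol): K 48, Sn 107, Ba 14.
So from lowest to highest: Ba < K < Sn.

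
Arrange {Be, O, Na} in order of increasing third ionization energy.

After 2 electrons have been removed, what remains? Be²⁺ is the bare [He] core; O²⁺ still has 4 valence electrons; Na²⁺ is already 1 electron into the core.
Core electrons are held far more tightly than valence electrons, so Na and Be top the IE_3 order.
The numbers (kJ/mol): Be 14849, O 5300, Na 6910.
Putting it together, IE_3: O < Na < Be.

O < Na < Be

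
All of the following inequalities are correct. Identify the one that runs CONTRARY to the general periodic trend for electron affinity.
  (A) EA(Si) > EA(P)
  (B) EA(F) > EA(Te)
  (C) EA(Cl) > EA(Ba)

The general trend: electron affinity increases across a period and decreases down a group.
(A) Si (period 3, group 14) vs P (period 3, group 15): the stated order contradicts the simple trend.
(B) F (period 2, group 17) vs Te (period 5, group 16): the stated order agrees with the simple trend.
(C) Cl (period 3, group 17) vs Ba (period 6, group 2): the stated order agrees with the simple trend.
The exception is (A): adding an electron to P's half-filled 3p³ is unfavourable, so Si (3p²) has the more exothermic EA.

(A)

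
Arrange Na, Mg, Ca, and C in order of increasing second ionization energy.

Ca < Mg < C < Na

IE_2 is the cost of taking one more electron from the +1 cation: Na⁺ is the bare [Ne] core; Mg⁺ still has 1 valence electron; Ca⁺ still has 1 valence electron; C⁺ still has 3 valence electrons.
Pulling an electron out of a noble-gas core costs far more than removing a remaining valence electron, so Na sits at the high end of IE_2.
Valence configurations: Mg⁺ [Ne]3s¹, Ca⁺ [Ar]4s¹, C⁺ [He]2s²2p¹.
Tabulated IE_2 (kJ/mol): Na 4562, Mg 1451, Ca 1145, C 2353.
So the second ionization energies run Ca < Mg < C < Na.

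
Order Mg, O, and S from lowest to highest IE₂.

Mg < S < O

After 1 electron has been removed, what remains? Mg⁺ still has 1 valence electron; O⁺ still has 5 valence electrons; S⁺ still has 5 valence electrons.
All are still removing valence electrons, so compare the +1 ions as you would atoms: IE_2 generally rises across a period (higher Z_eff) and falls down a group (larger shell), subject to the usual subshell exceptions.
Valence configurations: Mg⁺ [Ne]3s¹, O⁺ [He]2s²2p³, S⁺ [Ne]3s²3p³.
The numbers (kJ/mol): Mg 1451, O 3388, S 2252.
Overall IE_2 order: Mg < S < O.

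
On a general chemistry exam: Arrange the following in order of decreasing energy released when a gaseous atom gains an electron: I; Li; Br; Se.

Br > I > Se > Li

Li is in period 2, group 1; Se is in period 4, group 16; Br is in period 4, group 17; I is in period 5, group 17.
Adding an electron releases more energy for atoms nearer the top right (short of the noble gases).
Neither a single period nor a single group — weigh both effects.
Se > Li: the two effects oppose for this pair; the across-period effect wins (195 vs 60 kJ/mol).
I > Se: period and group pull opposite ways; the across-period shift dominates (295 vs 195 kJ/mol).
Br > I: Br sits above I in group 17, so the down-group effect alone puts Br higher.
For reference (kJ/mol): Li 60, Se 195, Br 325, I 295.
So from highest to lowest: Br > I > Se > Li.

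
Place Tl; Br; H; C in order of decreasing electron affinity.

Br, C, H, Tl

H is in period 1, group 1; C is in period 2, group 14; Br is in period 4, group 17; Tl is in period 6, group 13.
EA tends to increase across a period and decrease down a group, though the pattern is less regular than for IE or radius.
Neither a single period nor a single group — weigh both effects.
H > Tl: the two effects oppose for this pair; the down-group effect wins (73 vs 19 kJ/mol).
C > H: period and group pull opposite ways; the across-period shift dominates (122 vs 73 kJ/mol).
Br > C: period and group pull opposite ways; the across-period shift dominates (325 vs 122 kJ/mol).
Tabulated electron affinity (kJ/mol): H 73, C 122, Br 325, Tl 19.
So from highest to lowest: Br > C > H > Tl.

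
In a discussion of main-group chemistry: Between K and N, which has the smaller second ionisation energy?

N

Consider each +1 ion: K⁺ is the bare [Ar] core; N⁺ still has 4 valence electrons.
Pulling an electron out of a noble-gas core costs far more than removing a remaining valence electron, so K sits at the high end of IE_2.
Tabulated IE_2 (kJ/mol): K 3052, N 2856.
Putting it together, IE_2: N < K.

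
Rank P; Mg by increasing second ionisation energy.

Mg < P

The second ionization energy removes an electron from the +1 ion. For each element: P⁺ still has 4 valence electrons; Mg⁺ still has 1 valence electron.
All are still removing valence electrons, so compare the +1 ions as you would atoms: IE_2 generally rises across a period (higher Z_eff) and falls down a group (larger shell), subject to the usual subshell exceptions.
Valence configurations: P⁺ [Ne]3s²3p², Mg⁺ [Ne]3s¹.
The numbers (kJ/mol): P 1907, Mg 1451.
Overall IE_2 order: Mg < P.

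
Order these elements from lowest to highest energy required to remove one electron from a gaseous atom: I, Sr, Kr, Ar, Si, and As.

Sr < Si < As < I < Kr < Ar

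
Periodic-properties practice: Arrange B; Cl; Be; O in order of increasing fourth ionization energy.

Cl, O, Be, B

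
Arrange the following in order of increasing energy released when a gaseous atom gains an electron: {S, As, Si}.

As, Si, S

Si is in period 3, group 14; S is in period 3, group 16; As is in period 4, group 15.
EA tends to increase across a period and decrease down a group, though the pattern is less regular than for IE or radius.
Neither a single period nor a single group — weigh both effects.
Si > As: the two effects oppose for this pair; the down-group effect wins (134 vs 78 kJ/mol).
S > Si: both are in period 3; the period trend gives S the larger value.
For reference (kJ/mol): Si 134, S 200, As 78.
So from lowest to highest: As < Si < S.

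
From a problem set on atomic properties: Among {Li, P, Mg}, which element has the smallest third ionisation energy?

P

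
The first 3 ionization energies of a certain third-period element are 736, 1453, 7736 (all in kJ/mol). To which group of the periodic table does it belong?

Look for the largest jump between consecutive ionization energies: IE3/IE2 ≈ 5.3, far larger than any earlier ratio.
That jump marks the point where a core electron is being removed. So the atom has 2 valence electrons.
A main-group element with 2 valence electrons is in group 2.

Group 2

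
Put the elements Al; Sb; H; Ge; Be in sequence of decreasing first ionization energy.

H > Be > Sb > Ge > Al

Removing the outermost electron gets harder across a period and easier down a group.
These sit on a diagonal, where the across-period and down-group effects partly cancel.
Ge > Al: the two effects oppose for this pair; the across-period effect wins (762 vs 578 kJ/mol).
Sb > Ge: period and group pull opposite ways; the across-period shift dominates (831 vs 762 kJ/mol).
Be > Sb: period and group pull opposite ways; the down-group shift dominates (900 vs 831 kJ/mol).
H > Be: the two effects oppose for this pair; the down-group effect wins (1312 vs 900 kJ/mol).
Tabulated first ionization energy (kJ/mol): H 1312, Be 900, Al 578, Ge 762, Sb 831.
So from highest to lowest: H > Be > Sb > Ge > Al.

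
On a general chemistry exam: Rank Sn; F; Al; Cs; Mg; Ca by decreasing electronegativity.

F is in period 2, group 17; Mg is in period 3, group 2; Al is in period 3, group 13; Ca is in period 4, group 2; Sn is in period 5, group 14; Cs is in period 6, group 1.
EN rises left→right (higher Z_eff, smaller atoms) and falls top→bottom (larger, more shielded atoms).
These span different periods and groups, so the two trends combine.
Ca > Cs: relative to Cs, both the across-period and down-group shifts push Ca's electronegativity up.
Mg > Ca: they share group 2; the group trend gives Mg the larger value.
Al > Mg: both are in period 3; the period trend gives Al the larger value.
Sn > Al: period and group pull opposite ways; the across-period shift dominates (1.96 vs 1.61).
F > Sn: both effects reinforce here, so F is clearly the higher of the two.
For reference (Pauling): F 3.98, Mg 1.31, Al 1.61, Ca 1.00, Sn 1.96, Cs 0.79.
So from highest to lowest: F > Sn > Al > Mg > Ca > Cs.

F > Sn > Al > Mg > Ca > Cs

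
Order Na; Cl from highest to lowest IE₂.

Na > Cl

IE_2 is the cost of taking one more electron from the +1 cation: Na⁺ is the bare [Ne] core; Cl⁺ still has 6 valence electrons.
Breaking into a closed-shell core is much more expensive than removing a leftover valence electron — Na has the largest IE_2 here.
Tabulated IE_2 (kJ/mol): Na 4562, Cl 2298.
Overall IE_2 order: Cl < Na.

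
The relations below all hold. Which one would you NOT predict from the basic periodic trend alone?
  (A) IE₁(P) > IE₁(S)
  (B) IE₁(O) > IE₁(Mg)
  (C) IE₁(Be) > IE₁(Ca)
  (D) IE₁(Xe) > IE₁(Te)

(A)

The general trend: IE₁ increases across a period and decreases down a group.
(A) P (period 3, group 15) vs S (period 3, group 16): the stated order contradicts the simple trend.
(B) O (period 2, group 16) vs Mg (period 3, group 2): the stated order agrees with the simple trend.
(C) Be (period 2, group 2) vs Ca (period 4, group 2): the stated order agrees with the simple trend.
(D) Xe (period 5, group 18) vs Te (period 5, group 16): the stated order agrees with the simple trend.
The exception is (A): S (3p⁴) ionizes more easily than half-filled P (3p³) because the paired 3p electron in S is pushed out by e⁻–e⁻ repulsion.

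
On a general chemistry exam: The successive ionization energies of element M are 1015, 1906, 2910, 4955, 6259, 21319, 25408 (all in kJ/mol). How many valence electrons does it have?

Look for the largest jump between consecutive ionization energies: IE6/IE5 ≈ 3.4, far larger than any earlier ratio.
That jump marks the point where a core electron is being removed. So the atom has 5 valence electrons.

5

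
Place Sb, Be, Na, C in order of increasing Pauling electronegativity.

Na, Be, Sb, C

Be is in period 2, group 2; C is in period 2, group 14; Na is in period 3, group 1; Sb is in period 5, group 15.
Electronegativity increases across a period and decreases down a group, tracking effective nuclear charge and atomic size.
Here both period and group differ, so the two effects have to be weighed against each other.
Be > Na: relative to Na, both the across-period and down-group shifts push Be's electronegativity up.
Sb > Be: period and group pull opposite ways; the across-period shift dominates (2.05 vs 1.57).
C > Sb: period and group pull opposite ways; the down-group shift dominates (2.55 vs 2.05).
Tabulated electronegativity (Pauling): Be 1.57, C 2.55, Na 0.93, Sb 2.05.
So from lowest to highest: Na < Be < Sb < C.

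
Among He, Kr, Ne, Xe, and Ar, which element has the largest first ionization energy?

He

He is in period 1, group 18; Ne is in period 2, group 18; Ar is in period 3, group 18; Kr is in period 4, group 18; Xe is in period 5, group 18.
Across a period the outer electron is held more tightly (higher IE₁); down a group it sits in a higher shell, more shielded, and comes off more easily.
All are in group 18, so first ionization energy increases up the group.
The largest first ionization energy among these belongs to He.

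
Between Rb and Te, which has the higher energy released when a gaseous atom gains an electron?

Te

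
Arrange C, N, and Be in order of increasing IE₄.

C < N < Be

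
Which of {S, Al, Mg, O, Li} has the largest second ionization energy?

Li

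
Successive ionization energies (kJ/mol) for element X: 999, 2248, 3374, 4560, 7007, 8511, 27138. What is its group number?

Group 16

Look for the largest jump between consecutive ionization energies: IE7/IE6 ≈ 3.2, far larger than any earlier ratio.
That jump marks the point where a core electron is being removed. So the atom has 6 valence electrons.
A main-group element with 6 valence electrons is in group 16.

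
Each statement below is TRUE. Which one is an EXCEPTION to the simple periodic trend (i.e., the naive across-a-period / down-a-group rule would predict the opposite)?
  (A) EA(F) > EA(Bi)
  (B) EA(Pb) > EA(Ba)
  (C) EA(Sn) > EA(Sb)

(C)

The general trend: electron affinity increases across a period and decreases down a group.
(A) F (period 2, group 17) vs Bi (period 6, group 15): the stated order agrees with the simple trend.
(B) Pb (period 6, group 14) vs Ba (period 6, group 2): the stated order agrees with the simple trend.
(C) Sn (period 5, group 14) vs Sb (period 5, group 15): the stated order contradicts the simple trend.
The exception is (C): adding an electron to Sb's half-filled 5p³ is unfavourable, so Sn has the more exothermic EA.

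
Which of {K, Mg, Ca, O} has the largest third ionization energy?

After 2 electrons have been removed, what remains? K²⁺ is already 1 electron into the core; Mg²⁺ is the bare [Ne] core; Ca²⁺ is the bare [Ar] core; O²⁺ still has 4 valence electrons.
Usually core removal costs more than valence removal, but here the competition is close: a tightly held n=2 valence electron can cost more to remove than an n=3 core electron, so the actual values have to decide it.
The numbers (kJ/mol): K 4420, Mg 7733, Ca 4912, O 5300.
Overall IE_3 order: K < Ca < O < Mg.

Mg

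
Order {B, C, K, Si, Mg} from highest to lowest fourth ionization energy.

B > Mg > C > K > Si

Consider each +3 ion: B³⁺ is the bare [He] core; C³⁺ still has 1 valence electron; K³⁺ is already 2 electrons into the core; Si³⁺ still has 1 valence electron; Mg³⁺ is already 1 electron into the core.
Usually core removal costs more than valence removal, but here the competition is close: a tightly held n=2 valence electron can cost more to remove than an n=3 core electron, so the actual values have to decide it.
Valence configurations: C³⁺ [He]2s¹, Si³⁺ [Ne]3s¹.
Approximate IE_4 values (kJ/mol): B 25026, C 6223, K 5877, Si 4356, Mg 10543.
So the fourth ionization energies run Si < K < C < Mg < B.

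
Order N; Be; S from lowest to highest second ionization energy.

Be < S < N

The second ionization energy removes an electron from the +1 ion. For each element: N⁺ still has 4 valence electrons; Be⁺ still has 1 valence electron; S⁺ still has 5 valence electrons.
All are still removing valence electrons, so compare the +1 ions as you would atoms: IE_2 generally rises across a period (higher Z_eff) and falls down a group (larger shell), subject to the usual subshell exceptions.
Valence configurations: N⁺ [He]2s²2p², Be⁺ [He]2s¹, S⁺ [Ne]3s²3p³.
Approximate IE_2 values (kJ/mol): N 2856, Be 1757, S 2252.
Putting it together, IE_2: Be < S < N.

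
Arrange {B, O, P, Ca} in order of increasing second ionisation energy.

Ca, P, B, O

IE_2 is the cost of taking one more electron from the +1 cation: B⁺ still has 2 valence electrons; O⁺ still has 5 valence electrons; P⁺ still has 4 valence electrons; Ca⁺ still has 1 valence electron.
All are still removing valence electrons, so compare the +1 ions as you would atoms: IE_2 generally rises across a period (higher Z_eff) and falls down a group (larger shell), subject to the usual subshell exceptions.
Valence configurations: B⁺ [He]2s², O⁺ [He]2s²2p³, P⁺ [Ne]3s²3p², Ca⁺ [Ar]4s¹.
The numbers (kJ/mol): B 2427, O 3388, P 1907, Ca 1145.
So the second ionization energies run Ca < P < B < O.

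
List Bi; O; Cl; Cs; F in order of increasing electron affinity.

Cs < Bi < O < F < Cl

O is in period 2, group 16; F is in period 2, group 17; Cl is in period 3, group 17; Cs is in period 6, group 1; Bi is in period 6, group 15.
Electron affinity generally becomes more exothermic across a period toward the halogens and less exothermic down a group.
These span different periods and groups, so the two trends combine.
Bi > Cs: both are in period 6; the period trend gives Bi the larger value.
O > Bi: both effects reinforce here, so O is clearly the higher of the two.
F > O: F lies to the right of O in period 2, so the across-period effect alone puts F higher.
Cl > F: this pair runs against the simple trend — see the exception note.
Note the exception: Cl has a higher electron affinity than F, contrary to the simple trend — F's small 2p subshell makes the incoming electron feel strong e⁻–e⁻ repulsion, so Cl actually releases more energy on gaining an electron.
For reference (kJ/mol): O 141, F 328, Cl 349, Cs 46, Bi 91.
So from lowest to highest: Cs < Bi < O < F < Cl.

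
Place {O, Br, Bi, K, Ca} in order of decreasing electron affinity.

Br > O > Bi > K > Ca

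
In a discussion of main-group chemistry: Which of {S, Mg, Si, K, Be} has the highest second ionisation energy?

K

The second ionization energy removes an electron from the +1 ion. For each element: S⁺ still has 5 valence electrons; Mg⁺ still has 1 valence electron; Si⁺ still has 3 valence electrons; K⁺ is the bare [Ar] core; Be⁺ still has 1 valence electron.
Breaking into a closed-shell core is much more expensive than removing a leftover valence electron — K has the largest IE_2 here.
Valence configurations: S⁺ [Ne]3s²3p³, Mg⁺ [Ne]3s¹, Si⁺ [Ne]3s²3p¹, Be⁺ [He]2s¹.
Tabulated IE_2 (kJ/mol): S 2252, Mg 1451, Si 1577, K 3052, Be 1757.
So the second ionization energies run Mg < Si < Be < S < K.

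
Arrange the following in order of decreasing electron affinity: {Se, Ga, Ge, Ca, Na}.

Se, Ge, Na, Ga, Ca

Adding an electron releases more energy for atoms nearer the top right (short of the noble gases).
Neither a single period nor a single group — weigh both effects.
Ga > Ca: both are in period 4; the period trend gives Ga the larger value.
Na > Ga: period and group pull opposite ways; the down-group shift dominates (53 vs 29 kJ/mol).
Ge > Na: period and group pull opposite ways; the across-period shift dominates (119 vs 53 kJ/mol).
Se > Ge: Se lies to the right of Ge in period 4, so the across-period effect alone puts Se higher.
Tabulated electron affinity (kJ/mol): Na 53, Ca 2, Ga 29, Ge 119, Se 195.
So from highest to lowest: Se > Ge > Na > Ga > Ca.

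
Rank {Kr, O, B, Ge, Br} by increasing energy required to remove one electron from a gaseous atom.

Ge, B, Br, O, Kr

Removing the outermost electron gets harder across a period and easier down a group.
These span different periods and groups, so the two trends combine.
B > Ge: the two effects oppose for this pair; the down-group effect wins (801 vs 762 kJ/mol).
Br > B: the two effects oppose for this pair; the across-period effect wins (1140 vs 801 kJ/mol).
O > Br: the two effects oppose for this pair; the down-group effect wins (1314 vs 1140 kJ/mol).
Kr > O: period and group pull opposite ways; the across-period shift dominates (1351 vs 1314 kJ/mol).
For reference (kJ/mol): B 801, O 1314, Ge 762, Br 1140, Kr 1351.
So from lowest to highest: Ge < B < Br < O < Kr.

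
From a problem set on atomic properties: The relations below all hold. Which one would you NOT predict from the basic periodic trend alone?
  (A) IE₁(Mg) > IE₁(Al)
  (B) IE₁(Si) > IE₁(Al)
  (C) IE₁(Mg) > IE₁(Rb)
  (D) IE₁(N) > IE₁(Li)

(A)

The general trend: first ionisation energy increases across a period and decreases down a group.
(A) Mg (period 3, group 2) vs Al (period 3, group 13): the stated order contradicts the simple trend.
(B) Si (period 3, group 14) vs Al (period 3, group 13): the stated order agrees with the simple trend.
(C) Mg (period 3, group 2) vs Rb (period 5, group 1): the stated order agrees with the simple trend.
(D) N (period 2, group 15) vs Li (period 2, group 1): the stated order agrees with the simple trend.
The exception is (A): Al's single 3p electron is easier to remove than one from Mg's filled 3s².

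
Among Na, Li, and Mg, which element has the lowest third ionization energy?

Na

Consider each +2 ion: Na²⁺ is already 1 electron into the core; Li²⁺ is already 1 electron into the core; Mg²⁺ is the bare [Ne] core.
All of these are removing an electron from a noble-gas core or deeper; the smaller core (lower principal quantum number) is held far more tightly, and within a period the higher nuclear charge binds the same core more tightly.
The numbers (kJ/mol): Na 6910, Li 11815, Mg 7733.
Hence IE_3: Na < Mg < Li.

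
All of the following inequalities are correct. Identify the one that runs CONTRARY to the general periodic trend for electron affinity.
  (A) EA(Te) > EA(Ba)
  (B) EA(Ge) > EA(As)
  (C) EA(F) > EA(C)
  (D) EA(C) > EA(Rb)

The general trend: electron affinity increases across a period and decreases down a group.
(A) Te (period 5, group 16) vs Ba (period 6, group 2): the stated order agrees with the simple trend.
(B) Ge (period 4, group 14) vs As (period 4, group 15): the stated order contradicts the simple trend.
(C) F (period 2, group 17) vs C (period 2, group 14): the stated order agrees with the simple trend.
(D) C (period 2, group 14) vs Rb (period 5, group 1): the stated order agrees with the simple trend.
The exception is (B): adding an electron to As's half-filled 4p³ is unfavourable, so Ge (4p²) has the more exothermic EA.

(B)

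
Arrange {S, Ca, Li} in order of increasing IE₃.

S < Ca < Li

IE_3 is the cost of taking one more electron from the +2 cation: S²⁺ still has 4 valence electrons; Ca²⁺ is the bare [Ar] core; Li²⁺ is already 1 electron into the core.
Core electrons are held far more tightly than valence electrons, so Ca and Li top the IE_3 order.
Approximate IE_3 values (kJ/mol): S 3357, Ca 4912, Li 11815.
Hence IE_3: S < Ca < Li.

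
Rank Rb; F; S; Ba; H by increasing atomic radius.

H < F < S < Ba < Rb

H is in period 1, group 1; F is in period 2, group 17; S is in period 3, group 16; Rb is in period 5, group 1; Ba is in period 6, group 2.
Moving right in a period, electrons are added to the same shell under a stronger nuclear pull, so atoms get smaller; moving down, a new shell is opened and atoms get larger.
Neither a single period nor a single group — weigh both effects.
F > H: period and group pull opposite ways; the down-group shift dominates (64 vs 32 pm).
S > F: relative to F, both the across-period and down-group shifts push S's atomic radius up.
Ba > S: relative to S, both the across-period and down-group shifts push Ba's atomic radius up.
Rb > Ba: the two effects oppose for this pair; the across-period effect wins (210 vs 196 pm).
Approximate values (pm): H 32, F 64, S 103, Rb 210, Ba 196.
So from smallest to largest: H < F < S < Ba < Rb.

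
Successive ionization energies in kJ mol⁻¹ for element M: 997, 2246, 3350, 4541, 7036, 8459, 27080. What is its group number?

Look for the largest jump between consecutive ionization energies: IE7/IE6 ≈ 3.2, far larger than any earlier ratio.
That jump marks the point where a core electron is being removed. So the atom has 6 valence electrons.
A main-group element with 6 valence electrons is in group 16.

Group 16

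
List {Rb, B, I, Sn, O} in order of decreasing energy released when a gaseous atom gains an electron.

I > O > Sn > Rb > B

B is in period 2, group 13; O is in period 2, group 16; Rb is in period 5, group 1; Sn is in period 5, group 14; I is in period 5, group 17.
EA tends to increase across a period and decrease down a group, though the pattern is less regular than for IE or radius.
Neither a single period nor a single group — weigh both effects.
Rb > B: this pair runs against the simple trend — see the exception note.
Sn > Rb: both are in period 5; the period trend gives Sn the larger value.
O > Sn: both effects reinforce here, so O is clearly the higher of the two.
I > O: the two effects oppose for this pair; the across-period effect wins (295 vs 141 kJ/mol).
Note the exception: Rb has a higher electron affinity than B, contrary to the simple trend — B's ns²np¹ configuration gives only a small electron affinity — the sparsely filled np subshell binds an added electron weakly.
Tabulated electron affinity (kJ/mol): B 27, O 141, Rb 47, Sn 107, I 295.
So from highest to lowest: I > O > Sn > Rb > B.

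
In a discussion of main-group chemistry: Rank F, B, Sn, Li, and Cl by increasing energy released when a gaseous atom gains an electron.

Adding an electron releases more energy for atoms nearer the top right (short of the noble gases).
Here both period and group differ, so the two effects have to be weighed against each other.
Li > B: this pair runs against the simple trend — see the exception note.
Sn > Li: period and group pull opposite ways; the across-period shift dominates (107 vs 60 kJ/mol).
F > Sn: both effects reinforce here, so F is clearly the higher of the two.
Cl > F: this pair runs against the simple trend — see the exception note.
Note the exception: Li has a higher electron affinity than B, contrary to the simple trend — B's ns²np¹ configuration gives only a small electron affinity — the sparsely filled np subshell binds an added electron weakly.
Note the exception: Cl has a higher electron affinity than F, contrary to the simple trend — F's small 2p subshell makes the incoming electron feel strong e⁻–e⁻ repulsion, so Cl actually releases more energy on gaining an electron.
Tabulated electron affinity (kJ/mol): Li 60, B 27, F 328, Cl 349, Sn 107.
So from lowest to highest: B < Li < Sn < F < Cl.

B, Li, Sn, F, Cl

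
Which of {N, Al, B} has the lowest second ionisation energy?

Al

The second ionization energy removes an electron from the +1 ion. For each element: N⁺ still has 4 valence electrons; Al⁺ still has 2 valence electrons; B⁺ still has 2 valence electrons.
All are still removing valence electrons, so compare the +1 ions as you would atoms: IE_2 generally rises across a period (higher Z_eff) and falls down a group (larger shell), subject to the usual subshell exceptions.
Valence configurations: N⁺ [He]2s²2p², Al⁺ [Ne]3s², B⁺ [He]2s².
Tabulated IE_2 (kJ/mol): N 2856, Al 1817, B 2427.
Putting it together, IE_2: Al < B < N.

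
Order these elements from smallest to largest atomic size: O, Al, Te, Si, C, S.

C is in period 2, group 14; O is in period 2, group 16; Al is in period 3, group 13; Si is in period 3, group 14; S is in period 3, group 16; Te is in period 5, group 16.
Radius decreases left→right (rising Z_eff, same n) and increases top→bottom (higher n).
Here both period and group differ, so the two effects have to be weighed against each other.
C > O: both are in period 2; the period trend gives C the larger value.
S > C: the two effects oppose for this pair; the down-group effect wins (103 vs 75 pm).
Si > S: both are in period 3; the period trend gives Si the larger value.
Al > Si: Al lies to the left of Si in period 3, so the across-period effect alone puts Al larger.
Te > Al: the two effects oppose for this pair; the down-group effect wins (136 vs 126 pm).
Approximate values (pm): C 75, O 63, Al 126, Si 116, S 103, Te 136.
So from smallest to largest: O < C < S < Si < Al < Te.

O < C < S < Si < Al < Te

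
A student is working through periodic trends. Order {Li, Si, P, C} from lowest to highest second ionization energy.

Si < P < C < Li

After 1 electron has been removed, what remains? Li⁺ is the bare [He] core; Si⁺ still has 3 valence electrons; P⁺ still has 4 valence electrons; C⁺ still has 3 valence electrons.
Breaking into a closed-shell core is much more expensive than removing a leftover valence electron — Li has the largest IE_2 here.
Valence configurations: Si⁺ [Ne]3s²3p¹, P⁺ [Ne]3s²3p², C⁺ [He]2s²2p¹.
The numbers (kJ/mol): Li 7298, Si 1577, P 1907, C 2353.
Putting it together, IE_2: Si < P < C < Li.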